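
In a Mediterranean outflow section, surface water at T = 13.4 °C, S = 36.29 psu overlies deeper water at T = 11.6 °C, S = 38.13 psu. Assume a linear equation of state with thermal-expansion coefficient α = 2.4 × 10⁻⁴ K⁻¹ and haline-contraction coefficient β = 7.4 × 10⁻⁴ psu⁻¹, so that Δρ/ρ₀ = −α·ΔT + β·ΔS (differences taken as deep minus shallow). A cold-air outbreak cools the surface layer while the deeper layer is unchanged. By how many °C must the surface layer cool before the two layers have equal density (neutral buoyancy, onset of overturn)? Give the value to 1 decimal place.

7.5 °C

Neutral buoyancy requires Δρ = 0, i.e. −α(T_deep − T_surf′) + β(S_deep − S_surf) = 0.
T_surf′ = T_deep − (β/α)·ΔS = 11.6 − (7.4 × 10⁻⁴/2.4 × 10⁻⁴)·(+1.84) = 5.927 °C.
Cooling required: 13.4 − (5.927) = 7.473 °C.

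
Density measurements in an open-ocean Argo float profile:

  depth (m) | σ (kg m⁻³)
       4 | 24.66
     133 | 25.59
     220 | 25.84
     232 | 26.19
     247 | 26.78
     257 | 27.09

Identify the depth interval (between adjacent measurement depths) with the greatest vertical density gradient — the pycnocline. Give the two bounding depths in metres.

232–247 m

Compute the density gradient over each adjacent pair:
  4–133 m: Δρ/Δz = 0.93/129 = 7.2 × 10⁻³ kg m⁻⁴
  133–220 m: Δρ/Δz = 0.25/87 = 2.9 × 10⁻³ kg m⁻⁴
  220–232 m: Δρ/Δz = 0.35/12 = 0.029 kg m⁻⁴
  232–247 m: Δρ/Δz = 0.59/15 = 0.039 kg m⁻⁴
  247–257 m: Δρ/Δz = 0.31/10 = 0.031 kg m⁻⁴
The largest gradient is in the 232–247 m interval — the pycnocline.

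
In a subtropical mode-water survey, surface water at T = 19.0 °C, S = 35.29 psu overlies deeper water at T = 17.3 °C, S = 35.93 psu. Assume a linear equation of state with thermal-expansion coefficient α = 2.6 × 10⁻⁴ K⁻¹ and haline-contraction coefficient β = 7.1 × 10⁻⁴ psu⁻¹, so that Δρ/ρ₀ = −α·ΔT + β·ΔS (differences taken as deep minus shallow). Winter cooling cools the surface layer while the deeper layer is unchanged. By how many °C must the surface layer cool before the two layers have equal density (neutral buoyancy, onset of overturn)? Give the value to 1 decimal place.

Neutral buoyancy requires Δρ = 0, i.e. −α(T_deep − T_surf′) + β(S_deep − S_surf) = 0.
T_surf′ = T_deep − (β/α)·ΔS = 17.3 − (7.1 × 10⁻⁴/2.6 × 10⁻⁴)·(+0.64) = 15.552 °C.
Cooling required: 19.0 − (15.552) = 3.448 °C.

3.4 °C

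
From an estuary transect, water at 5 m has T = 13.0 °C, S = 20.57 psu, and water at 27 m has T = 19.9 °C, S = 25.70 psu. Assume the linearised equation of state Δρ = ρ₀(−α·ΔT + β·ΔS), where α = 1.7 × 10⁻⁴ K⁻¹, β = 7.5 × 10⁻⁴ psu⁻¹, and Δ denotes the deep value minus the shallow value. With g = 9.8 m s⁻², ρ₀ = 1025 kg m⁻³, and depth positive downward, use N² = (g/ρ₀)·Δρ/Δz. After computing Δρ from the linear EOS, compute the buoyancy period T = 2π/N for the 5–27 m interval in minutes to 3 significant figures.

ΔT = +6.9 K, ΔS = +5.13 psu (deep − shallow).
Δρ/ρ₀ = −αΔT + βΔS = -1.173 × 10⁻³ + 3.8475 × 10⁻³ = 2.6745 × 10⁻³, so Δρ ≈ 2.741 kg m⁻³.
N² = (g/ρ₀)·Δρ/Δz = g·(Δρ/ρ₀)/Δz = 9.8 × 2.6745 × 10⁻³ / 22 = 1.1914 × 10⁻³ s⁻².
N = √(1.1914 × 10⁻³) = 0.034517 rad s⁻¹ → T = 2π/N = 182.03 s = 3.0338 min ≈ 3.03 min.

3.03 min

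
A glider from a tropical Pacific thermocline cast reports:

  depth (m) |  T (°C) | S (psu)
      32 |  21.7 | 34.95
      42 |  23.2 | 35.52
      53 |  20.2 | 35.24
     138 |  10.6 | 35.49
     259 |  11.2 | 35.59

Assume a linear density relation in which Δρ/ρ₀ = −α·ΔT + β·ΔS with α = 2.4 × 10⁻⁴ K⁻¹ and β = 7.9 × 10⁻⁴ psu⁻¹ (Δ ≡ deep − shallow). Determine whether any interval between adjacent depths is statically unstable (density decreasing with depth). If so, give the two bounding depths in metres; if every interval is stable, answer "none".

Evaluate Δρ/ρ₀ = −αΔT + βΔS across each adjacent pair:
  32–42 m: −αΔT+βΔS = −(2.4 × 10⁻⁴)(+1.5)+(7.9 × 10⁻⁴)(+0.57) = 9.0 × 10⁻⁵ → stable
  42–53 m: −αΔT+βΔS = −(2.4 × 10⁻⁴)(-3.0)+(7.9 × 10⁻⁴)(-0.28) = 5.0 × 10⁻⁴ → stable
  53–138 m: −αΔT+βΔS = −(2.4 × 10⁻⁴)(-9.6)+(7.9 × 10⁻⁴)(+0.25) = 2.5 × 10⁻³ → stable
  138–259 m: −αΔT+βΔS = −(2.4 × 10⁻⁴)(+0.6)+(7.9 × 10⁻⁴)(+0.10) = -6.5 × 10⁻⁵ → UNSTABLE
The 138–259 m interval has Δρ < 0: lighter water underlies denser water.

138–259 m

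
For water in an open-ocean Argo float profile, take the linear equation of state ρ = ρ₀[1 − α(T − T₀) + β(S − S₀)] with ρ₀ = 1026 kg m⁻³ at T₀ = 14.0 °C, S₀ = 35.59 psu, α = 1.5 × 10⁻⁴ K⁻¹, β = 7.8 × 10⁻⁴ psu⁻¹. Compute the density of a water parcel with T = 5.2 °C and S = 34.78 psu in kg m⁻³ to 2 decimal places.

1026.71 kg m⁻³

T − T₀ = -8.8 K, S − S₀ = -0.81 psu.
Bracket = 1 − α·(-8.8) + β·(-0.81) = 1 + (6.882 × 10⁻⁴) = 1.0006882.
ρ = 1026 × 1.0006882 = 1026.71 kg m⁻³.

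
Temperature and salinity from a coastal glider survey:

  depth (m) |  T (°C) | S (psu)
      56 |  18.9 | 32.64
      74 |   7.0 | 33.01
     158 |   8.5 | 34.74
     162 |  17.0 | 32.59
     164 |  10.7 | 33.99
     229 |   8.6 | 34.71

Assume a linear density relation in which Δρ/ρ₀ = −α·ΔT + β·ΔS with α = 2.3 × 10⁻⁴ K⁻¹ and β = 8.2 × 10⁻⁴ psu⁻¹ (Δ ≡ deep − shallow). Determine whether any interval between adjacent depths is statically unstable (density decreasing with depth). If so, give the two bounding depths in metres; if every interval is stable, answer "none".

Evaluate Δρ/ρ₀ = −αΔT + βΔS across each adjacent pair:
  56–74 m: −αΔT+βΔS = −(2.3 × 10⁻⁴)(-11.9)+(8.2 × 10⁻⁴)(+0.37) = 3.0 × 10⁻³ → stable
  74–158 m: −αΔT+βΔS = −(2.3 × 10⁻⁴)(+1.5)+(8.2 × 10⁻⁴)(+1.73) = 1.1 × 10⁻³ → stable
  158–162 m: −αΔT+βΔS = −(2.3 × 10⁻⁴)(+8.5)+(8.2 × 10⁻⁴)(-2.15) = -3.7 × 10⁻³ → UNSTABLE
  162–164 m: −αΔT+βΔS = −(2.3 × 10⁻⁴)(-6.3)+(8.2 × 10⁻⁴)(+1.40) = 2.6 × 10⁻³ → stable
  164–229 m: −αΔT+βΔS = −(2.3 × 10⁻⁴)(-2.1)+(8.2 × 10⁻⁴)(+0.72) = 1.1 × 10⁻³ → stable
The 158–162 m interval has Δρ < 0: lighter water underlies denser water.

158–162 m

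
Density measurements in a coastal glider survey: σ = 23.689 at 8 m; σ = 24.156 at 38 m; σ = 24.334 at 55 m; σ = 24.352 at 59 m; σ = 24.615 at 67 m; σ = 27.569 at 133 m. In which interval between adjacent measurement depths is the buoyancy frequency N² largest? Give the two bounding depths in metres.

67–133 m

Compute the density gradient over each adjacent pair:
  8–38 m: Δρ/Δz = 0.467/30 = 0.016 kg m⁻⁴
  38–55 m: Δρ/Δz = 0.178/17 = 0.010 kg m⁻⁴
  55–59 m: Δρ/Δz = 0.018/4 = 4.5 × 10⁻³ kg m⁻⁴
  59–67 m: Δρ/Δz = 0.263/8 = 0.033 kg m⁻⁴
  67–133 m: Δρ/Δz = 2.954/66 = 0.045 kg m⁻⁴
The largest gradient is in the 67–133 m interval — the pycnocline.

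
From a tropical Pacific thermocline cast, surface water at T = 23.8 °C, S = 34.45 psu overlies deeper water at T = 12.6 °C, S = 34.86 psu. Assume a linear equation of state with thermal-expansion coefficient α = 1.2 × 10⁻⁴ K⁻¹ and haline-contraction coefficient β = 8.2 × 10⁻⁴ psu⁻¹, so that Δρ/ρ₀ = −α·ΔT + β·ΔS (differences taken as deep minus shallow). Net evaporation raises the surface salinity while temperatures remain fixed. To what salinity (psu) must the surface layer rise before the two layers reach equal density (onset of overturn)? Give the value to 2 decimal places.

36.50 psu

Neutral buoyancy requires −α(T_deep − T_surf) + β(S_deep − S_surf′) = 0.
S_surf′ = S_deep − (α/β)·ΔT = 34.86 − (1.2 × 10⁻⁴/8.2 × 10⁻⁴)·(-11.2) = 36.4990 psu.
Increase required: 36.4990 − 34.45 = 2.0490 psu.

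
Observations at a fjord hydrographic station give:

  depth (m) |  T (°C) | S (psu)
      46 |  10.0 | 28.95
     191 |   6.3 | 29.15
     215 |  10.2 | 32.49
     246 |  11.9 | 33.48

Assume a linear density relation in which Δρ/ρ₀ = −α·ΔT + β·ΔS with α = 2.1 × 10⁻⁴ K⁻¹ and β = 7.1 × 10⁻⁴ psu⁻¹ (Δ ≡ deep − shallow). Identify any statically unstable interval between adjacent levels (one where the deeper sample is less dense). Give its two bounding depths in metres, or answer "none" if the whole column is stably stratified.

none

Evaluate Δρ/ρ₀ = −αΔT + βΔS across each adjacent pair:
  46–191 m: −αΔT+βΔS = −(2.1 × 10⁻⁴)(-3.7)+(7.1 × 10⁻⁴)(+0.20) = 9.2 × 10⁻⁴ → stable
  191–215 m: −αΔT+βΔS = −(2.1 × 10⁻⁴)(+3.9)+(7.1 × 10⁻⁴)(+3.34) = 1.6 × 10⁻³ → stable
  215–246 m: −αΔT+βΔS = −(2.1 × 10⁻⁴)(+1.7)+(7.1 × 10⁻⁴)(+0.99) = 3.5 × 10⁻⁴ → stable
Every interval has Δρ > 0: the column is stably stratified throughout.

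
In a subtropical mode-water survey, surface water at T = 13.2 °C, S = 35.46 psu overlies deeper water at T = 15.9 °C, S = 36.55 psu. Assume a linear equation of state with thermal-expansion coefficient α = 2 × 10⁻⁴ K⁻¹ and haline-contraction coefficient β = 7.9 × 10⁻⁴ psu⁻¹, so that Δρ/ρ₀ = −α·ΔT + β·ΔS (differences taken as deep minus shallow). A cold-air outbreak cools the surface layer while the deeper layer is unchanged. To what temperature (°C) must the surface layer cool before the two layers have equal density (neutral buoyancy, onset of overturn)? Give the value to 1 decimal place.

Neutral buoyancy requires Δρ = 0, i.e. −α(T_deep − T_surf′) + β(S_deep − S_surf) = 0.
T_surf′ = T_deep − (β/α)·ΔS = 15.9 − (7.9 × 10⁻⁴/2 × 10⁻⁴)·(+1.09) = 11.595 °C.
Cooling required: 13.2 − (11.595) = 1.605 °C.

11.6 °C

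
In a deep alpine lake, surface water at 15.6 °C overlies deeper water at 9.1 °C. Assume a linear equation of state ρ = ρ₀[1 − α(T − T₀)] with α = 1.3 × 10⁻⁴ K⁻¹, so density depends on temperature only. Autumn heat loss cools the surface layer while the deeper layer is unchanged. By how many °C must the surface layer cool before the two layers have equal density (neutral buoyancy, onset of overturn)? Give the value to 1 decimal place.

With temperature the only control, equal density requires T_surf′ = T_deep.
T_surf′ = 9.1 °C.
Cooling required: 15.6 − 9.1 = 6.5 °C.

6.5 °C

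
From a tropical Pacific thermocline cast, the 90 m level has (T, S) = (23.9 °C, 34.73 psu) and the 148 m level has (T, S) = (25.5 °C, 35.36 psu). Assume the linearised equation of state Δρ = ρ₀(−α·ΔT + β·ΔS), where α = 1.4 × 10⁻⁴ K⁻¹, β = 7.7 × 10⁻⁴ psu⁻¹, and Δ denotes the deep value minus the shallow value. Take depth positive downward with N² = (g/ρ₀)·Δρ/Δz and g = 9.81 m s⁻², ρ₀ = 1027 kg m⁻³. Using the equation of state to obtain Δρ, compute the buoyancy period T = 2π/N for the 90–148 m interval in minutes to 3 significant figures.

15.8 min

ΔT = +1.6 K, ΔS = +0.63 psu (deep − shallow).
Δρ/ρ₀ = −αΔT + βΔS = -2.24 × 10⁻⁴ + 4.851 × 10⁻⁴ = 2.611 × 10⁻⁴, so Δρ ≈ 0.2681 kg m⁻³.
N² = (g/ρ₀)·Δρ/Δz = g·(Δρ/ρ₀)/Δz = 9.81 × 2.611 × 10⁻⁴ / 58 = 4.4162 × 10⁻⁵ s⁻².
N = √(4.4162 × 10⁻⁵) = 6.6454 × 10⁻³ rad s⁻¹ → T = 2π/N = 945.49 s = 15.758 min ≈ 15.8 min.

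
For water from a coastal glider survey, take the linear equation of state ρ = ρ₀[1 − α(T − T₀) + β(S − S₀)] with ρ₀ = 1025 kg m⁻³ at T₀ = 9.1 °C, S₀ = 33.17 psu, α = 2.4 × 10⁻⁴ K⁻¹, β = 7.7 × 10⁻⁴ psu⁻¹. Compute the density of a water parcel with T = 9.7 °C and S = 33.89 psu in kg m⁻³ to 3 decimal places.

T − T₀ = +0.6 K, S − S₀ = +0.72 psu.
Bracket = 1 − α·(+0.6) + β·(+0.72) = 1 + (4.104 × 10⁻⁴) = 1.0004104.
ρ = 1025 × 1.0004104 = 1025.421 kg m⁻³.

1025.421 kg m⁻³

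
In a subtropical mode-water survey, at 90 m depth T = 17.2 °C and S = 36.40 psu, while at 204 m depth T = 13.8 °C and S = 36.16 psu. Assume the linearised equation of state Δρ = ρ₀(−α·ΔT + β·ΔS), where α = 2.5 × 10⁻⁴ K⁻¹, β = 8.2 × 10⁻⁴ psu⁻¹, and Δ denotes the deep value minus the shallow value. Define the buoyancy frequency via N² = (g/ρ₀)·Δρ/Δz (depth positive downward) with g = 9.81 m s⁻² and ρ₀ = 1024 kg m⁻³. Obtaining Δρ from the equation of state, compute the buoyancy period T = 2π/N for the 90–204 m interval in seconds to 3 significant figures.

ΔT = -3.4 K, ΔS = -0.24 psu (deep − shallow).
Δρ/ρ₀ = −αΔT + βΔS = 8.50 × 10⁻⁴ − 1.968 × 10⁻⁴ = 6.532 × 10⁻⁴, so Δρ ≈ 0.6689 kg m⁻³.
N² = (g/ρ₀)·Δρ/Δz = g·(Δρ/ρ₀)/Δz = 9.81 × 6.532 × 10⁻⁴ / 114 = 5.6210 × 10⁻⁵ s⁻².
N = √(5.6210 × 10⁻⁵) = 7.4973 × 10⁻³ rad s⁻¹ → T = 2π/N = 838.06 s ≈ 838 s.

838 s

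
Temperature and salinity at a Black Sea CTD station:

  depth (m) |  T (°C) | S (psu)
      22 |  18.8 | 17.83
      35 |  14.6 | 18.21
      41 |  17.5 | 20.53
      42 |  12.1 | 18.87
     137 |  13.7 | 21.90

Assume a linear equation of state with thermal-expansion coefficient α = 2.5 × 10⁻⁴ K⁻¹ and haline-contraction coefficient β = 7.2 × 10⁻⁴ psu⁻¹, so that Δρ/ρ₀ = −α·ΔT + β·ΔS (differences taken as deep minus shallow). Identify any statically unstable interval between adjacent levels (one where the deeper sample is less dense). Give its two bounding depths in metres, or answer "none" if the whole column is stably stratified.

Evaluate Δρ/ρ₀ = −αΔT + βΔS across each adjacent pair:
  22–35 m: −αΔT+βΔS = −(2.5 × 10⁻⁴)(-4.2)+(7.2 × 10⁻⁴)(+0.38) = 1.3 × 10⁻³ → stable
  35–41 m: −αΔT+βΔS = −(2.5 × 10⁻⁴)(+2.9)+(7.2 × 10⁻⁴)(+2.32) = 9.5 × 10⁻⁴ → stable
  41–42 m: −αΔT+βΔS = −(2.5 × 10⁻⁴)(-5.4)+(7.2 × 10⁻⁴)(-1.66) = 1.5 × 10⁻⁴ → stable
  42–137 m: −αΔT+βΔS = −(2.5 × 10⁻⁴)(+1.6)+(7.2 × 10⁻⁴)(+3.03) = 1.8 × 10⁻³ → stable
Every interval has Δρ > 0: the column is stably stratified throughout.

none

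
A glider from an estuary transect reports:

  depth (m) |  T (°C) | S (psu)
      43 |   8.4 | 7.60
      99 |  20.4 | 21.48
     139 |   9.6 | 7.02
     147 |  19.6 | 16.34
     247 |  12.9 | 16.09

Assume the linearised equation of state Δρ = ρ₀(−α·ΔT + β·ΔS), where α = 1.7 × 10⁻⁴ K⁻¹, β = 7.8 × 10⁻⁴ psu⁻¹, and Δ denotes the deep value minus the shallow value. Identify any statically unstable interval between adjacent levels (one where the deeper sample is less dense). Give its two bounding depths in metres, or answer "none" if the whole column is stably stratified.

99–139 m

Evaluate Δρ/ρ₀ = −αΔT + βΔS across each adjacent pair:
  43–99 m: −αΔT+βΔS = −(1.7 × 10⁻⁴)(+12.0)+(7.8 × 10⁻⁴)(+13.88) = 8.8 × 10⁻³ → stable
  99–139 m: −αΔT+βΔS = −(1.7 × 10⁻⁴)(-10.8)+(7.8 × 10⁻⁴)(-14.46) = -9.4 × 10⁻³ → UNSTABLE
  139–147 m: −αΔT+βΔS = −(1.7 × 10⁻⁴)(+10.0)+(7.8 × 10⁻⁴)(+9.32) = 5.6 × 10⁻³ → stable
  147–247 m: −αΔT+βΔS = −(1.7 × 10⁻⁴)(-6.7)+(7.8 × 10⁻⁴)(-0.25) = 9.4 × 10⁻⁴ → stable
The 99–139 m interval has Δρ < 0: lighter water underlies denser water.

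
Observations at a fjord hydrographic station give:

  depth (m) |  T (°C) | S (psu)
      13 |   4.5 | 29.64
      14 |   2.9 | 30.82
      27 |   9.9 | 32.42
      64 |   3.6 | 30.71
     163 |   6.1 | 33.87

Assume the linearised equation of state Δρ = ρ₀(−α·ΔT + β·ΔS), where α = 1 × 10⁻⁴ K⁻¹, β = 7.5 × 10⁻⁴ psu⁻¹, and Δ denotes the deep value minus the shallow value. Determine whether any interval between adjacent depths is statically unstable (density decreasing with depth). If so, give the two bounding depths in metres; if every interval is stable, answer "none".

Evaluate Δρ/ρ₀ = −αΔT + βΔS across each adjacent pair:
  13–14 m: −αΔT+βΔS = −(1 × 10⁻⁴)(-1.6)+(7.5 × 10⁻⁴)(+1.18) = 1.0 × 10⁻³ → stable
  14–27 m: −αΔT+βΔS = −(1 × 10⁻⁴)(+7.0)+(7.5 × 10⁻⁴)(+1.60) = 5.0 × 10⁻⁴ → stable
  27–64 m: −αΔT+βΔS = −(1 × 10⁻⁴)(-6.3)+(7.5 × 10⁻⁴)(-1.71) = -6.5 × 10⁻⁴ → UNSTABLE
  64–163 m: −αΔT+βΔS = −(1 × 10⁻⁴)(+2.5)+(7.5 × 10⁻⁴)(+3.16) = 2.1 × 10⁻³ → stable
The 27–64 m interval has Δρ < 0: lighter water underlies denser water.

27–64 m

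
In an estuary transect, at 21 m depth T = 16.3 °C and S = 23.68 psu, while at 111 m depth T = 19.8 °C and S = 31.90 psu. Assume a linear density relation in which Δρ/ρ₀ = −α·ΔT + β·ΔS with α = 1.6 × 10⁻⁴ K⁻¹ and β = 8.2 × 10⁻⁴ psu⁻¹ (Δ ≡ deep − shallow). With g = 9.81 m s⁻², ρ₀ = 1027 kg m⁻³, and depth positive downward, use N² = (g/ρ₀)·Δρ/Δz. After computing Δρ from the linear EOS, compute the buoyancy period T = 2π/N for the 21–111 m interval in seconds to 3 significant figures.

242 s

ΔT = +3.5 K, ΔS = +8.22 psu (deep − shallow).
Δρ/ρ₀ = −αΔT + βΔS = -5.60 × 10⁻⁴ + 6.7404 × 10⁻³ = 6.1804 × 10⁻³, so Δρ ≈ 6.347 kg m⁻³.
N² = (g/ρ₀)·Δρ/Δz = g·(Δρ/ρ₀)/Δz = 9.81 × 6.1804 × 10⁻³ / 90 = 6.7366 × 10⁻⁴ s⁻².
N = √(6.7366 × 10⁻⁴) = 0.025955 rad s⁻¹ → T = 2π/N = 242.08 s ≈ 242 s.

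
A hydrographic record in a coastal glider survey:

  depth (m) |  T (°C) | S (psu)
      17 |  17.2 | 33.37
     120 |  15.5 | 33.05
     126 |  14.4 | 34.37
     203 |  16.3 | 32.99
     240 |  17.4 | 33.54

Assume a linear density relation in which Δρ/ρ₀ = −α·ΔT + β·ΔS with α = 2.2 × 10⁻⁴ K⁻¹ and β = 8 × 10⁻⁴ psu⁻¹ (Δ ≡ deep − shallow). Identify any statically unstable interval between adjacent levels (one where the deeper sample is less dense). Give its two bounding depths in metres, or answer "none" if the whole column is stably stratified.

126–203 m

Evaluate Δρ/ρ₀ = −αΔT + βΔS across each adjacent pair:
  17–120 m: −αΔT+βΔS = −(2.2 × 10⁻⁴)(-1.7)+(8 × 10⁻⁴)(-0.32) = 1.2 × 10⁻⁴ → stable
  120–126 m: −αΔT+βΔS = −(2.2 × 10⁻⁴)(-1.1)+(8 × 10⁻⁴)(+1.32) = 1.3 × 10⁻³ → stable
  126–203 m: −αΔT+βΔS = −(2.2 × 10⁻⁴)(+1.9)+(8 × 10⁻⁴)(-1.38) = -1.5 × 10⁻³ → UNSTABLE
  203–240 m: −αΔT+βΔS = −(2.2 × 10⁻⁴)(+1.1)+(8 × 10⁻⁴)(+0.55) = 2.0 × 10⁻⁴ → stable
The 126–203 m interval has Δρ < 0: lighter water underlies denser water.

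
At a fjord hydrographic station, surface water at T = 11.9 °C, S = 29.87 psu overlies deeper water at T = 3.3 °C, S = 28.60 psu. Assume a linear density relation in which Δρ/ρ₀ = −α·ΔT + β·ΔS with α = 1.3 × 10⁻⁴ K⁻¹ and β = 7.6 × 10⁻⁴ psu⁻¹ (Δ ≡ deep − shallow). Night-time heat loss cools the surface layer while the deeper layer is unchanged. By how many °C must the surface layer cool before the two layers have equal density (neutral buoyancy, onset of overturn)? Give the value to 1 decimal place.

Neutral buoyancy requires Δρ = 0, i.e. −α(T_deep − T_surf′) + β(S_deep − S_surf) = 0.
T_surf′ = T_deep − (β/α)·ΔS = 3.3 − (7.6 × 10⁻⁴/1.3 × 10⁻⁴)·(-1.27) = 10.725 °C.
Cooling required: 11.9 − (10.725) = 1.175 °C.

1.2 °C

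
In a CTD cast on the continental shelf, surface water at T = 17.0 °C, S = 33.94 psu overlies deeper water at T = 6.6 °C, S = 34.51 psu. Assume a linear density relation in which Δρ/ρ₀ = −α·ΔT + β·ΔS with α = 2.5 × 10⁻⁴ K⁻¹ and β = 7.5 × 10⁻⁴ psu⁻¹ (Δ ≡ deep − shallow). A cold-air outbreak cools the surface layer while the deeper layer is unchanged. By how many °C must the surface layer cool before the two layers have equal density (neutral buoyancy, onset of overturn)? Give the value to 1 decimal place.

Neutral buoyancy requires Δρ = 0, i.e. −α(T_deep − T_surf′) + β(S_deep − S_surf) = 0.
T_surf′ = T_deep − (β/α)·ΔS = 6.6 − (7.5 × 10⁻⁴/2.5 × 10⁻⁴)·(+0.57) = 4.890 °C.
Cooling required: 17.0 − (4.890) = 12.110 °C.

12.1 °C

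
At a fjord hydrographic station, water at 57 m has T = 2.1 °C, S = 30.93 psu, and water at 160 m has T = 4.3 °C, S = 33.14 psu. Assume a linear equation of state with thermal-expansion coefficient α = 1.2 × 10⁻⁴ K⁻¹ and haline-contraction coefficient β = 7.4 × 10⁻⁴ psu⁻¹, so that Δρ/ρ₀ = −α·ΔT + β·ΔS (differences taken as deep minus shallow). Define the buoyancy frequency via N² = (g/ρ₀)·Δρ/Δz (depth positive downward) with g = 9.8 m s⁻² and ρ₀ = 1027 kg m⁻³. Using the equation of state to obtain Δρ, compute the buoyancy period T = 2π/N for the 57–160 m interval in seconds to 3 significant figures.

550 s

ΔT = +2.2 K, ΔS = +2.21 psu (deep − shallow).
Δρ/ρ₀ = −αΔT + βΔS = -2.64 × 10⁻⁴ + 1.6354 × 10⁻³ = 1.3714 × 10⁻³, so Δρ ≈ 1.408 kg m⁻³.
N² = (g/ρ₀)·Δρ/Δz = g·(Δρ/ρ₀)/Δz = 9.8 × 1.3714 × 10⁻³ / 103 = 1.3048 × 10⁻⁴ s⁻².
N = √(1.3048 × 10⁻⁴) = 0.011423 rad s⁻¹ → T = 2π/N = 550.05 s ≈ 550 s.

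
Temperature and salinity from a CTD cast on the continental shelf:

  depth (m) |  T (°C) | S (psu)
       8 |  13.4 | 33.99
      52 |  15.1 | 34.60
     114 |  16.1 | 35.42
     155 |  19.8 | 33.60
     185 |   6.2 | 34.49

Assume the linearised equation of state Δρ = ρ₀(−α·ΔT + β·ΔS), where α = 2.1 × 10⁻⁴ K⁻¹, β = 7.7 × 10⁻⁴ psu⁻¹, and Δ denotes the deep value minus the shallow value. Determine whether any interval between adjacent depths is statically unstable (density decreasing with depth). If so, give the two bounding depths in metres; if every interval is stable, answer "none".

114–155 m

Evaluate Δρ/ρ₀ = −αΔT + βΔS across each adjacent pair:
  8–52 m: −αΔT+βΔS = −(2.1 × 10⁻⁴)(+1.7)+(7.7 × 10⁻⁴)(+0.61) = 1.1 × 10⁻⁴ → stable
  52–114 m: −αΔT+βΔS = −(2.1 × 10⁻⁴)(+1.0)+(7.7 × 10⁻⁴)(+0.82) = 4.2 × 10⁻⁴ → stable
  114–155 m: −αΔT+βΔS = −(2.1 × 10⁻⁴)(+3.7)+(7.7 × 10⁻⁴)(-1.82) = -2.2 × 10⁻³ → UNSTABLE
  155–185 m: −αΔT+βΔS = −(2.1 × 10⁻⁴)(-13.6)+(7.7 × 10⁻⁴)(+0.89) = 3.5 × 10⁻³ → stable
The 114–155 m interval has Δρ < 0: lighter water underlies denser water.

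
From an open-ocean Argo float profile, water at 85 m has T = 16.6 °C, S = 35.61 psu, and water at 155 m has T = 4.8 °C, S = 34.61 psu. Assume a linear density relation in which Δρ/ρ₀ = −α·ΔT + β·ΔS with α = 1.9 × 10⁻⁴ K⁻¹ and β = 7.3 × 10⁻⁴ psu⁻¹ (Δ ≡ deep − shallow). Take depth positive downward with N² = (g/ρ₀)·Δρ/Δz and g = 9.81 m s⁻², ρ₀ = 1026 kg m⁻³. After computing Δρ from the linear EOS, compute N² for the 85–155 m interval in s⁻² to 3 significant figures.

2.12 × 10⁻⁴ s⁻²

ΔT = -11.8 K, ΔS = -1.00 psu (deep − shallow).
Δρ/ρ₀ = −αΔT + βΔS = 2.242 × 10⁻³ − 7.30 × 10⁻⁴ = 1.512 × 10⁻³, so Δρ ≈ 1.551 kg m⁻³.
N² = (g/ρ₀)·Δρ/Δz = g·(Δρ/ρ₀)/Δz = 9.81 × 1.512 × 10⁻³ / 70 = 2.1190 × 10⁻⁴ s⁻² ≈ 2.12 × 10⁻⁴ s⁻².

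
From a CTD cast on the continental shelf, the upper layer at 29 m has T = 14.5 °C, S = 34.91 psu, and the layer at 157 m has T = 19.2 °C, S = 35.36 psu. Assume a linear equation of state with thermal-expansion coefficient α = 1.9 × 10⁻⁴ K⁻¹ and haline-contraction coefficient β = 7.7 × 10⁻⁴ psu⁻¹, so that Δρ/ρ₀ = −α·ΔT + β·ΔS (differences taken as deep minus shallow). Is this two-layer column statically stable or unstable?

unstable

ΔT = 19.2 − 14.5 = +4.7 K and ΔS = 35.36 − 34.91 = +0.45 psu (deep − shallow).
−αΔT = -8.93 × 10⁻⁴; βΔS = 3.465 × 10⁻⁴; sum Δρ/ρ₀ = -5.465 × 10⁻⁴.
Δρ/ρ₀ < 0, so Δρ < 0: deeper water is lighter → statically unstable; the column would overturn.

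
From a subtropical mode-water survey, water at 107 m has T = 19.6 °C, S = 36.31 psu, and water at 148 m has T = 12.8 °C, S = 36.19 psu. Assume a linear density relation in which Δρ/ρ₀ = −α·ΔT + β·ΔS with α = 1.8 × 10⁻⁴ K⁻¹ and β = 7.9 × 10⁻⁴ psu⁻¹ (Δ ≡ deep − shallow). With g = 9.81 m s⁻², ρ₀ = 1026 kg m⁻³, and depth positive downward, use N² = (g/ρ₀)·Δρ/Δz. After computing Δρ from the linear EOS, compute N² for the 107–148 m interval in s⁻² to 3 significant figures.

ΔT = -6.8 K, ΔS = -0.12 psu (deep − shallow).
Δρ/ρ₀ = −αΔT + βΔS = 1.224 × 10⁻³ − 9.48 × 10⁻⁵ = 1.1292 × 10⁻³, so Δρ ≈ 1.159 kg m⁻³.
N² = (g/ρ₀)·Δρ/Δz = g·(Δρ/ρ₀)/Δz = 9.81 × 1.1292 × 10⁻³ / 41 = 2.7018 × 10⁻⁴ s⁻² ≈ 2.70 × 10⁻⁴ s⁻².

2.70 × 10⁻⁴ s⁻²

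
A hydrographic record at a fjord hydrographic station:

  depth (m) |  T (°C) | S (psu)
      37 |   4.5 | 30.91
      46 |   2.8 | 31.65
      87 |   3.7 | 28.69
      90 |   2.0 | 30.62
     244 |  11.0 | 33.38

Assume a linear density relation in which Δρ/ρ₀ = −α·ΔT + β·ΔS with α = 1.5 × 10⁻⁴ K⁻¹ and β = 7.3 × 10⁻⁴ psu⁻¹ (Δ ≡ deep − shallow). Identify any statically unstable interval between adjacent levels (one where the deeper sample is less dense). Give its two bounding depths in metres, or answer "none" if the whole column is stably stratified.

46–87 m

Evaluate Δρ/ρ₀ = −αΔT + βΔS across each adjacent pair:
  37–46 m: −αΔT+βΔS = −(1.5 × 10⁻⁴)(-1.7)+(7.3 × 10⁻⁴)(+0.74) = 8.0 × 10⁻⁴ → stable
  46–87 m: −αΔT+βΔS = −(1.5 × 10⁻⁴)(+0.9)+(7.3 × 10⁻⁴)(-2.96) = -2.3 × 10⁻³ → UNSTABLE
  87–90 m: −αΔT+βΔS = −(1.5 × 10⁻⁴)(-1.7)+(7.3 × 10⁻⁴)(+1.93) = 1.7 × 10⁻³ → stable
  90–244 m: −αΔT+βΔS = −(1.5 × 10⁻⁴)(+9.0)+(7.3 × 10⁻⁴)(+2.76) = 6.6 × 10⁻⁴ → stable
The 46–87 m interval has Δρ < 0: lighter water underlies denser water.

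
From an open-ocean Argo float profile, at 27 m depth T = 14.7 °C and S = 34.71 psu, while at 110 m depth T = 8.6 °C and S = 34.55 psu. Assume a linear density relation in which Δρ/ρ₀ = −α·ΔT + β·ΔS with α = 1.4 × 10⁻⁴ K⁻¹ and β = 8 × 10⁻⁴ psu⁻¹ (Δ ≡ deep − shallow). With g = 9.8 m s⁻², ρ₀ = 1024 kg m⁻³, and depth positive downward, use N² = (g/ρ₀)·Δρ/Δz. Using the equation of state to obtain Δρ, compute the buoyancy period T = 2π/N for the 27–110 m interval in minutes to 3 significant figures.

ΔT = -6.1 K, ΔS = -0.16 psu (deep − shallow).
Δρ/ρ₀ = −αΔT + βΔS = 8.54 × 10⁻⁴ − 1.28 × 10⁻⁴ = 7.26 × 10⁻⁴, so Δρ ≈ 0.7434 kg m⁻³.
N² = (g/ρ₀)·Δρ/Δz = g·(Δρ/ρ₀)/Δz = 9.8 × 7.26 × 10⁻⁴ / 83 = 8.5720 × 10⁻⁵ s⁻².
N = √(8.5720 × 10⁻⁵) = 9.2585 × 10⁻³ rad s⁻¹ → T = 2π/N = 678.64 s = 11.311 min ≈ 11.3 min.

11.3 min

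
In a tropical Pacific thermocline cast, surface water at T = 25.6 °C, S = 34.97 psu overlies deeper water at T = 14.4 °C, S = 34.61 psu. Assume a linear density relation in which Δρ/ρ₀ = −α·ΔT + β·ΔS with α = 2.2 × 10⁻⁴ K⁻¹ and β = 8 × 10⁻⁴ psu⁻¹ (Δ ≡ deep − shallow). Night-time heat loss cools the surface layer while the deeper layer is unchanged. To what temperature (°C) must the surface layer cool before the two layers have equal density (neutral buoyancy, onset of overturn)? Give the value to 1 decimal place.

Neutral buoyancy requires Δρ = 0, i.e. −α(T_deep − T_surf′) + β(S_deep − S_surf) = 0.
T_surf′ = T_deep − (β/α)·ΔS = 14.4 − (8 × 10⁻⁴/2.2 × 10⁻⁴)·(-0.36) = 15.709 °C.
Cooling required: 25.6 − (15.709) = 9.891 °C.

15.7 °C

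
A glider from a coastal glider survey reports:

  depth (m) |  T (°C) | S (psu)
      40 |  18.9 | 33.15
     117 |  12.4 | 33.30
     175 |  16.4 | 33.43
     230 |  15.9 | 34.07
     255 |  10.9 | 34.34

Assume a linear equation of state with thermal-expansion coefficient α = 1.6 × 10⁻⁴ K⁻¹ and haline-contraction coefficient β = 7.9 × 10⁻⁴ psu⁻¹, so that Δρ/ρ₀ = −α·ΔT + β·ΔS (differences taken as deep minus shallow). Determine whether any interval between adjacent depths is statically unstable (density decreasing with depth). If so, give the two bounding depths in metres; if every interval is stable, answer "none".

Evaluate Δρ/ρ₀ = −αΔT + βΔS across each adjacent pair:
  40–117 m: −αΔT+βΔS = −(1.6 × 10⁻⁴)(-6.5)+(7.9 × 10⁻⁴)(+0.15) = 1.2 × 10⁻³ → stable
  117–175 m: −αΔT+βΔS = −(1.6 × 10⁻⁴)(+4.0)+(7.9 × 10⁻⁴)(+0.13) = -5.4 × 10⁻⁴ → UNSTABLE
  175–230 m: −αΔT+βΔS = −(1.6 × 10⁻⁴)(-0.5)+(7.9 × 10⁻⁴)(+0.64) = 5.9 × 10⁻⁴ → stable
  230–255 m: −αΔT+βΔS = −(1.6 × 10⁻⁴)(-5.0)+(7.9 × 10⁻⁴)(+0.27) = 1.0 × 10⁻³ → stable
The 117–175 m interval has Δρ < 0: lighter water underlies denser water.

117–175 m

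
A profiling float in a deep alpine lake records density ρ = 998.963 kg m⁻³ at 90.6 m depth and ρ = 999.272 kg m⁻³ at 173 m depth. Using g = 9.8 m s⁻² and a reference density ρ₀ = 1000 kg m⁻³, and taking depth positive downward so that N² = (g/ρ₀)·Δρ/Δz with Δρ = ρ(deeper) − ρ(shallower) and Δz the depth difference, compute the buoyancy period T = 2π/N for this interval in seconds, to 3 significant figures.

1.04 × 10³ s

Δρ = 999.272 − 998.963 = 0.309 kg m⁻³ over Δz = 173 − 90.6 = 82.4 m.
N² = (9.8/1000) × (0.309/82.4) = 3.6750 × 10⁻⁵ s⁻².
N = √(3.6750 × 10⁻⁵) = 6.0622 × 10⁻³ rad s⁻¹, so T = 2π/N = 1.0365 × 10³ s ≈ 1.04 × 10³ s.
N² > 0, so the interval is statically stable.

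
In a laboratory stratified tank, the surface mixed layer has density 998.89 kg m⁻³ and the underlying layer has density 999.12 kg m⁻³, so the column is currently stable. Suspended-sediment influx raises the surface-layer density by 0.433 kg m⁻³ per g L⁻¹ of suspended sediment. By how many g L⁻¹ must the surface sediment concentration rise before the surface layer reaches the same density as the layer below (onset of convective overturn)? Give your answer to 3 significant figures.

0.531 g L⁻¹

Density deficit of the surface layer: 999.12 − 998.89 = 0.23 kg m⁻³.
Required change = 0.23 / 0.433 = 0.531 g L⁻¹.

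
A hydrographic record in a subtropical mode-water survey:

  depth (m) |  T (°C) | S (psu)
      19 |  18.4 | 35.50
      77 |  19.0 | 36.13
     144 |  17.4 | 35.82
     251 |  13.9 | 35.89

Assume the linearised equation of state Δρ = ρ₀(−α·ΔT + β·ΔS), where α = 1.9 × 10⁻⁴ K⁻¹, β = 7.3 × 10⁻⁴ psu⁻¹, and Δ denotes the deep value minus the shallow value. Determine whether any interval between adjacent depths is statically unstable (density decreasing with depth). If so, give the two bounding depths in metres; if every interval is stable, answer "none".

none

Evaluate Δρ/ρ₀ = −αΔT + βΔS across each adjacent pair:
  19–77 m: −αΔT+βΔS = −(1.9 × 10⁻⁴)(+0.6)+(7.3 × 10⁻⁴)(+0.63) = 3.5 × 10⁻⁴ → stable
  77–144 m: −αΔT+βΔS = −(1.9 × 10⁻⁴)(-1.6)+(7.3 × 10⁻⁴)(-0.31) = 7.8 × 10⁻⁵ → stable
  144–251 m: −αΔT+βΔS = −(1.9 × 10⁻⁴)(-3.5)+(7.3 × 10⁻⁴)(+0.07) = 7.2 × 10⁻⁴ → stable
Every interval has Δρ > 0: the column is stably stratified throughout.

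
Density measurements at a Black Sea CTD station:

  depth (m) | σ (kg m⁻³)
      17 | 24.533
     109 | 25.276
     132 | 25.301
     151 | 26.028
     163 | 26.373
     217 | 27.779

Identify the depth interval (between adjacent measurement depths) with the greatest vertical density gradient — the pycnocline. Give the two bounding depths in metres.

132–151 m

Compute the density gradient over each adjacent pair:
  17–109 m: Δρ/Δz = 0.743/92 = 8.1 × 10⁻³ kg m⁻⁴
  109–132 m: Δρ/Δz = 0.025/23 = 1.1 × 10⁻³ kg m⁻⁴
  132–151 m: Δρ/Δz = 0.727/19 = 0.038 kg m⁻⁴
  151–163 m: Δρ/Δz = 0.345/12 = 0.029 kg m⁻⁴
  163–217 m: Δρ/Δz = 1.406/54 = 0.026 kg m⁻⁴
The largest gradient is in the 132–151 m interval — the pycnocline.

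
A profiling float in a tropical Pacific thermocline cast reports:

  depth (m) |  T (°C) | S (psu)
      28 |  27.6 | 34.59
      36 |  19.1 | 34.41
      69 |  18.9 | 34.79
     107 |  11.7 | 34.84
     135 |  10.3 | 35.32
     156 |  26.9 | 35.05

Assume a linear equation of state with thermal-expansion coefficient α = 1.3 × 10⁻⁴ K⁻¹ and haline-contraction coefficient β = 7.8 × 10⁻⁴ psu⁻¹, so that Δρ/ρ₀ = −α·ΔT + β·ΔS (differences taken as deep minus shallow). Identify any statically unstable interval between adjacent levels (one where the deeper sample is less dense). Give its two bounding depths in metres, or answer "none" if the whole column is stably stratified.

Evaluate Δρ/ρ₀ = −αΔT + βΔS across each adjacent pair:
  28–36 m: −αΔT+βΔS = −(1.3 × 10⁻⁴)(-8.5)+(7.8 × 10⁻⁴)(-0.18) = 9.6 × 10⁻⁴ → stable
  36–69 m: −αΔT+βΔS = −(1.3 × 10⁻⁴)(-0.2)+(7.8 × 10⁻⁴)(+0.38) = 3.2 × 10⁻⁴ → stable
  69–107 m: −αΔT+βΔS = −(1.3 × 10⁻⁴)(-7.2)+(7.8 × 10⁻⁴)(+0.05) = 9.7 × 10⁻⁴ → stable
  107–135 m: −αΔT+βΔS = −(1.3 × 10⁻⁴)(-1.4)+(7.8 × 10⁻⁴)(+0.48) = 5.6 × 10⁻⁴ → stable
  135–156 m: −αΔT+βΔS = −(1.3 × 10⁻⁴)(+16.6)+(7.8 × 10⁻⁴)(-0.27) = -2.4 × 10⁻³ → UNSTABLE
The 135–156 m interval has Δρ < 0: lighter water underlies denser water.

135–156 m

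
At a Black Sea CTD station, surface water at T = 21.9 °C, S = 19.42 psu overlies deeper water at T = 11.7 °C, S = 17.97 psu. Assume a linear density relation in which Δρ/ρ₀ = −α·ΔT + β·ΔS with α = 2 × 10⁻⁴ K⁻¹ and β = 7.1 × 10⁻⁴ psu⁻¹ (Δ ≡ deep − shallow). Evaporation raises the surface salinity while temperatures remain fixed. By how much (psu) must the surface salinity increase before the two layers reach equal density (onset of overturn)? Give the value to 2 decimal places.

1.42 psu

Neutral buoyancy requires −α(T_deep − T_surf) + β(S_deep − S_surf′) = 0.
S_surf′ = S_deep − (α/β)·ΔT = 17.97 − (2 × 10⁻⁴/7.1 × 10⁻⁴)·(-10.2) = 20.8432 psu.
Increase required: 20.8432 − 19.42 = 1.4232 psu.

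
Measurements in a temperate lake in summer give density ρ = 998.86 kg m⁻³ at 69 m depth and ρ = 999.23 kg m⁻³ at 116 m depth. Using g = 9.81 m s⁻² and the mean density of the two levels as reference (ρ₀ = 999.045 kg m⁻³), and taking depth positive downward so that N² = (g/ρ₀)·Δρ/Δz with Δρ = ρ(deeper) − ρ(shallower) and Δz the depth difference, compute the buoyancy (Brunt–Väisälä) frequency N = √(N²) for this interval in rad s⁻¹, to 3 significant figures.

8.79 × 10⁻³ rad s⁻¹

Δρ = 999.23 − 998.86 = 0.37 kg m⁻³ over Δz = 116 − 69 = 47 m.
N² = (9.81/999.045) × (0.37/47) = 7.7301 × 10⁻⁵ s⁻².
N = √(7.7301 × 10⁻⁵) = 8.7921 × 10⁻³ rad s⁻¹ ≈ 8.79 × 10⁻³ rad s⁻¹.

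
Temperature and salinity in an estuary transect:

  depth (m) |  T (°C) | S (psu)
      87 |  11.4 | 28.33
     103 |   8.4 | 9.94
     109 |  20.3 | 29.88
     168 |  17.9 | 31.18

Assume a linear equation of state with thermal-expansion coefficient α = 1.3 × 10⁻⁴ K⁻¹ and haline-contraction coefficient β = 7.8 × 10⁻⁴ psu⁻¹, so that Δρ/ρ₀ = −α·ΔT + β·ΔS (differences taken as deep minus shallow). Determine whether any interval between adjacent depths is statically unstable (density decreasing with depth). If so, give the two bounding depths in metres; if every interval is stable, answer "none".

Evaluate Δρ/ρ₀ = −αΔT + βΔS across each adjacent pair:
  87–103 m: −αΔT+βΔS = −(1.3 × 10⁻⁴)(-3.0)+(7.8 × 10⁻⁴)(-18.39) = -0.014 → UNSTABLE
  103–109 m: −αΔT+βΔS = −(1.3 × 10⁻⁴)(+11.9)+(7.8 × 10⁻⁴)(+19.94) = 0.014 → stable
  109–168 m: −αΔT+βΔS = −(1.3 × 10⁻⁴)(-2.4)+(7.8 × 10⁻⁴)(+1.30) = 1.3 × 10⁻³ → stable
The 87–103 m interval has Δρ < 0: lighter water underlies denser water.

87–103 m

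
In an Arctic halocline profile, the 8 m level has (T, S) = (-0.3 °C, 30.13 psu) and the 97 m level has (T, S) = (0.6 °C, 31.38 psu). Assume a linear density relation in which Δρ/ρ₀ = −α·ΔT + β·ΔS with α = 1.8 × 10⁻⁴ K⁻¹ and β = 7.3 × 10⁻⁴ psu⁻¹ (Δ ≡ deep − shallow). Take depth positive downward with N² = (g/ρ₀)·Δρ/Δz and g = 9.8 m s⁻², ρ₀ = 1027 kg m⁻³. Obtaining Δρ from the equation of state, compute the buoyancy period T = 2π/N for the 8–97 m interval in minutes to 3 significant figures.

11.5 min

ΔT = +0.9 K, ΔS = +1.25 psu (deep − shallow).
Δρ/ρ₀ = −αΔT + βΔS = -1.62 × 10⁻⁴ + 9.125 × 10⁻⁴ = 7.505 × 10⁻⁴, so Δρ ≈ 0.7708 kg m⁻³.
N² = (g/ρ₀)·Δρ/Δz = g·(Δρ/ρ₀)/Δz = 9.8 × 7.505 × 10⁻⁴ / 89 = 8.2639 × 10⁻⁵ s⁻².
N = √(8.2639 × 10⁻⁵) = 9.0906 × 10⁻³ rad s⁻¹ → T = 2π/N = 691.17 s = 11.519 min ≈ 11.5 min.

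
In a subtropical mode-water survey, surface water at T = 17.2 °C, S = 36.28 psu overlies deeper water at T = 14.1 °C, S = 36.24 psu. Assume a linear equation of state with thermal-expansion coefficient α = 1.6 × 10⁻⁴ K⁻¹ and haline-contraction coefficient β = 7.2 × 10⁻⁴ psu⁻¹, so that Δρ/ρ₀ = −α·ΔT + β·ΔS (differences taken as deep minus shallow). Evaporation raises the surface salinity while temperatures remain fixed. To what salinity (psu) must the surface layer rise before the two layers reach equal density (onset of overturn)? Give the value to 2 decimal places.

Neutral buoyancy requires −α(T_deep − T_surf) + β(S_deep − S_surf′) = 0.
S_surf′ = S_deep − (α/β)·ΔT = 36.24 − (1.6 × 10⁻⁴/7.2 × 10⁻⁴)·(-3.1) = 36.9289 psu.
Increase required: 36.9289 − 36.28 = 0.6489 psu.

36.93 psu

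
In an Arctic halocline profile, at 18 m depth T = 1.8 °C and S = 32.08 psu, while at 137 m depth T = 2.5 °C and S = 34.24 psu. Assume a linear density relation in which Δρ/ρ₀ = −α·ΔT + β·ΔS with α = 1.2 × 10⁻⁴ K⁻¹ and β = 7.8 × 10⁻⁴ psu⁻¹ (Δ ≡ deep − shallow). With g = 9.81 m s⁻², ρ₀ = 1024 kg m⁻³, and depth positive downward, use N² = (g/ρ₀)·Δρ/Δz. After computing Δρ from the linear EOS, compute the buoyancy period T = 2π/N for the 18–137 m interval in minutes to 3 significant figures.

9.12 min

ΔT = +0.7 K, ΔS = +2.16 psu (deep − shallow).
Δρ/ρ₀ = −αΔT + βΔS = -8.40 × 10⁻⁵ + 1.6848 × 10⁻³ = 1.6008 × 10⁻³, so Δρ ≈ 1.639 kg m⁻³.
N² = (g/ρ₀)·Δρ/Δz = g·(Δρ/ρ₀)/Δz = 9.81 × 1.6008 × 10⁻³ / 119 = 1.3197 × 10⁻⁴ s⁻².
N = √(1.3197 × 10⁻⁴) = 0.011488 rad s⁻¹ → T = 2π/N = 546.93 s = 9.1155 min ≈ 9.12 min.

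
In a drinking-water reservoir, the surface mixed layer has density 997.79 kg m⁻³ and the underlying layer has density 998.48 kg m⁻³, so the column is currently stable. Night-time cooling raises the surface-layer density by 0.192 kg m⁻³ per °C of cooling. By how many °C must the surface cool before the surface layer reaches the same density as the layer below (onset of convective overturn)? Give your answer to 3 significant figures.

3.59 °C

Density deficit of the surface layer: 998.48 − 997.79 = 0.69 kg m⁻³.
Required change = 0.69 / 0.192 = 3.59 °C.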